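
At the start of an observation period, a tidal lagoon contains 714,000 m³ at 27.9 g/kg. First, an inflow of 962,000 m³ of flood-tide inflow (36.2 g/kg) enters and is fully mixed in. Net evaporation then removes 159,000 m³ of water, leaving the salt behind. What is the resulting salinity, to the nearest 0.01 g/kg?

36.09 g/kg

After mixing: salt = 714,000×27.9 + 962,000×36.2 = 54,745,000; volume = 1,676,000 m³
After evaporation: salt unchanged = 54,745,000; volume = 1,676,000 − 159,000 = 1,517,000 m³
S = 54,745,000 / 1,517,000 = 36.0877 g/kg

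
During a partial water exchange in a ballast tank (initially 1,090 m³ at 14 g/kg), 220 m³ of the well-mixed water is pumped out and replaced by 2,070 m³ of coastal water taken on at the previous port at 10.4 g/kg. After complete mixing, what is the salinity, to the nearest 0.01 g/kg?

Remaining after removal: 870 m³ at 14 g/kg (salt = 12,180)
After addition: salt = 12,180 + 2,070×10.4 = 33,708; volume = 2,940 m³
S = 33,708 / 2,940 = 11.4653 g/kg

11.47 g/kg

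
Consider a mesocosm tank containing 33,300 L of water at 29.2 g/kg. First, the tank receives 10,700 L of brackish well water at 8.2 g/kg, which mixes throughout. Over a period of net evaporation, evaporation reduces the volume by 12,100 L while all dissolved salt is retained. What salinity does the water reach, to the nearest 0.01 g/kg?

33.23 g/kg

After mixing: salt = 33,300×29.2 + 10,700×8.2 = 1,060,100; volume = 44,000 L
After evaporation: salt unchanged = 1,060,100; volume = 44,000 − 12,100 = 31,900 L
S = 1,060,100 / 31,900 = 33.232 g/kg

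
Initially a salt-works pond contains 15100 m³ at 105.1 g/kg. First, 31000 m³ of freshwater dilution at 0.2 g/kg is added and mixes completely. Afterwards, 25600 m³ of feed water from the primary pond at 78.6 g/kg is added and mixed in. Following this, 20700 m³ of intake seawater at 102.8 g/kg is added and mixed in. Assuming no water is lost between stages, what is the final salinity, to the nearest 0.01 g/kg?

Total salt / total volume:
Initial salt = 15,100×105.1 = 1,587,010
After stage 1: salt = 1,587,010 + 31,000×0.2 = 1,593,210; volume = 46,100 m³; S = 34.56 g/kg
After stage 2: salt = 1,593,210 + 25,600×78.6 = 3,605,370; volume = 71,700 m³; S = 50.284 g/kg
After stage 3: salt = 3,605,370 + 20,700×102.8 = 5,733,330; volume = 92,400 m³
S = 5,733,330 / 92,400 = 62.049 g/kg

62.05 g/kg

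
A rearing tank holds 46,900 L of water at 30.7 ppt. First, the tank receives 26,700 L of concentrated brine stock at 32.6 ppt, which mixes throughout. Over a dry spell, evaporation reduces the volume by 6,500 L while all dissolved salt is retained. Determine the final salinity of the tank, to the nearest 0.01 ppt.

After mixing: salt = 46,900×30.7 + 26,700×32.6 = 2,310,250; volume = 73,600 L
After evaporation: salt unchanged = 2,310,250; volume = 73,600 − 6,500 = 67,100 L
S = 2,310,250 / 67,100 = 34.43 ppt

34.43 ppt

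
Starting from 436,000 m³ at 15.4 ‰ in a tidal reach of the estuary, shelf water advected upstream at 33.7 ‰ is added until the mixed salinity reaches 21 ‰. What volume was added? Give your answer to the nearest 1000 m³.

Salt balance: 436,000×15.4 + V×33.7 = (436,000+V)×21
6,714,400 + 33.7V = 9,156,000 + 21V
2,441,600 = 12.7V
V = 192,251.97 m³

192000 m³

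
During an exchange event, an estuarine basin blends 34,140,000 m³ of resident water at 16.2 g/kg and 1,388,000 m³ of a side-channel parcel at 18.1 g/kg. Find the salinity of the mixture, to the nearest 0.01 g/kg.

16.27 g/kg

By conservation of dissolved salt,
salt = 34,140,000×16.2 + 1,388,000×18.1 = 553,068,000 + 25,122,800 = 578,190,800
volume = 34,140,000 + 1,388,000 = 35,528,000 m³
S = 578,190,800 / 35,528,000 = 16.2742 g/kg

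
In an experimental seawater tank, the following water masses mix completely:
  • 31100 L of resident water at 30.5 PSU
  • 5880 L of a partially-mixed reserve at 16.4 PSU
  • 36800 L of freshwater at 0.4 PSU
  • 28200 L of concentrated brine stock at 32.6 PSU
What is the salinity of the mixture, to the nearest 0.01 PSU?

19.41 PSU

Weighted by volume,
salt = 31,100×30.5 + 5,880×16.4 + 36,800×0.4 + 28,200×32.6 = 948,550 + 96,432 + 14,720 + 919,320 = 1,979,022
volume = 31,100 + 5,880 + 36,800 + 28,200 = 101,980 L
S = 1,979,022 / 101,980 = 19.406 PSU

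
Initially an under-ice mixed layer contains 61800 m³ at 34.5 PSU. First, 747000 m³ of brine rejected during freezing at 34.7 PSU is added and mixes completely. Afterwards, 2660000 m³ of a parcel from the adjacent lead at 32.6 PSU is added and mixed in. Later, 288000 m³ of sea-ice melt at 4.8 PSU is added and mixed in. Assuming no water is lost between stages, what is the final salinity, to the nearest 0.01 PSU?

By conservation of dissolved salt,
Initial salt = 61,800×34.5 = 2,132,100
After stage 1: salt = 2,132,100 + 747,000×34.7 = 28,053,000; volume = 808,800 m³; S = 34.685 PSU
After stage 2: salt = 28,053,000 + 2,660,000×32.6 = 114,769,000; volume = 3,468,800 m³; S = 33.086 PSU
After stage 3: salt = 114,769,000 + 288,000×4.8 = 116,151,400; volume = 3,756,800 m³
S = 116,151,400 / 3,756,800 = 30.9176 PSU

30.92 PSU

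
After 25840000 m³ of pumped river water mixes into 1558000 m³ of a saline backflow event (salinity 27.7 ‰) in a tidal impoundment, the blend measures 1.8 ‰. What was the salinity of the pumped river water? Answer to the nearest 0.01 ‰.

Salt balance: 1,558,000×27.7 + 25,840,000×S = 27,398,000×1.8
43,156,600 + 25,840,000·S = 49,316,400
S = (49,316,400 − 43,156,600) / 25,840,000 = 0.2384 ‰

0.24 ‰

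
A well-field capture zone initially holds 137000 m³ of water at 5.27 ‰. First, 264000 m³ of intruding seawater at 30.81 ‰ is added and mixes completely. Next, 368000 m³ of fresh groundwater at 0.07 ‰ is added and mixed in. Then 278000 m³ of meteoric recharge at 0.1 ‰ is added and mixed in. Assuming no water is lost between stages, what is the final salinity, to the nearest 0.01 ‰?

8.51 ‰

Total salt / total volume:
Initial salt = 137,000×5.27 = 721,990
After stage 1: salt = 721,990 + 264,000×30.81 = 8,855,830; volume = 401,000 m³; S = 22.084 ‰
After stage 2: salt = 8,855,830 + 368,000×0.07 = 8,881,590; volume = 769,000 m³; S = 11.55 ‰
After stage 3: salt = 8,881,590 + 278,000×0.1 = 8,909,390; volume = 1,047,000 m³
S = 8,909,390 / 1,047,000 = 8.5094 ‰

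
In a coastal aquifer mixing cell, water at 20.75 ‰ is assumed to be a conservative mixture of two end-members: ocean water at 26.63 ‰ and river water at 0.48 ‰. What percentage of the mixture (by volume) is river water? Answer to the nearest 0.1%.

22.5%

Let f be the freshwater fraction. Salt balance per unit volume:
f×0.48 + (1−f)×26.63 = 20.75
f = (26.63 − 20.75) / (26.63 − 0.48) = 5.88/26.15 = 0.2249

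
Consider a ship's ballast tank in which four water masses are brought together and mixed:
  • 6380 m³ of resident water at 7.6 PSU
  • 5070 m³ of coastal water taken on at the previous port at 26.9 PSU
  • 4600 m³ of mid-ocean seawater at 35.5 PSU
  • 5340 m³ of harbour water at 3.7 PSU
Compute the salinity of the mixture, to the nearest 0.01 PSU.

17.20 PSU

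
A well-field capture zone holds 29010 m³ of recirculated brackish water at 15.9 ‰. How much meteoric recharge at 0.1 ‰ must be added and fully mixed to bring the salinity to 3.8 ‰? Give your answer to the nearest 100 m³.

94900 m³

Salt balance: 29,010×15.9 + V×0.1 = (29,010+V)×3.8
461,259 + 0.1V = 110,238 + 3.8V
351,021 = 3.7V
V = 94,870.54 m³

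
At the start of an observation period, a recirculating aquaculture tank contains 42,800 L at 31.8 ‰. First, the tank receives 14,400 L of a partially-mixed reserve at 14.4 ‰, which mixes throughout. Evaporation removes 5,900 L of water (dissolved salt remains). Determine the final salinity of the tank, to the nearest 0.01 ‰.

After mixing: salt = 42,800×31.8 + 14,400×14.4 = 1,568,400; volume = 57,200 L
After evaporation: salt unchanged = 1,568,400; volume = 57,200 − 5,900 = 51,300 L
S = 1,568,400 / 51,300 = 30.5731 ‰

30.57 ‰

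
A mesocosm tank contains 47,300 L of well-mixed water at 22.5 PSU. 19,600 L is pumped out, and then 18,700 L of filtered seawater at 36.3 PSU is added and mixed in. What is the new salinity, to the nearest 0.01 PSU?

28.06 PSU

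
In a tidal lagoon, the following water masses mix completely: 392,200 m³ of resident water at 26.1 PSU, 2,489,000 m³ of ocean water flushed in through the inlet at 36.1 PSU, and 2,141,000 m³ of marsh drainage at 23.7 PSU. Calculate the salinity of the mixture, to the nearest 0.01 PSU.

Total salt / total volume:
salt = 392,200×26.1 + 2,489,000×36.1 + 2,141,000×23.7 = 10,236,420 + 89,852,900 + 50,741,700 = 150,831,020
volume = 392,200 + 2,489,000 + 2,141,000 = 5,022,200 m³
S = 150,831,020 / 5,022,200 = 30.0329 PSU

30.03 PSU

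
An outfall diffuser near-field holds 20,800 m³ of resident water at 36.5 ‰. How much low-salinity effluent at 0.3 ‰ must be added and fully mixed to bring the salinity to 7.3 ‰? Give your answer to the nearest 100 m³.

Salt balance: 20,800×36.5 + V×0.3 = (20,800+V)×7.3
759,200 + 0.3V = 151,840 + 7.3V
607,360 = 7V
V = 86,765.71 m³

86800 m³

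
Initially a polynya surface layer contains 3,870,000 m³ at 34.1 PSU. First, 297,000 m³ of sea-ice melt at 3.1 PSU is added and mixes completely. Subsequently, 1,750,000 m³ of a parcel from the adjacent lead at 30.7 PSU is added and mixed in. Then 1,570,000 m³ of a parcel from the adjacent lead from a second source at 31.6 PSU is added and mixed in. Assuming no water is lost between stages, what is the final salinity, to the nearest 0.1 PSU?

Mass of salt is conserved:
Initial salt = 3,870,000×34.1 = 131,967,000
After stage 1: salt = 131,967,000 + 297,000×3.1 = 132,887,700; volume = 4,167,000 m³; S = 31.89 PSU
After stage 2: salt = 132,887,700 + 1,750,000×30.7 = 186,612,700; volume = 5,917,000 m³; S = 31.538 PSU
After stage 3: salt = 186,612,700 + 1,570,000×31.6 = 236,224,700; volume = 7,487,000 m³
S = 236,224,700 / 7,487,000 = 31.5513 PSU

31.6 PSU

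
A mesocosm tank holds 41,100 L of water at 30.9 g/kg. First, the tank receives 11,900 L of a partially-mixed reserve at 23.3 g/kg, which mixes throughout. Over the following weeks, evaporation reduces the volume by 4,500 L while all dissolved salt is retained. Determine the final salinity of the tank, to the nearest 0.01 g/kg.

31.90 g/kg

After mixing: salt = 41,100×30.9 + 11,900×23.3 = 1,547,260; volume = 53,000 L
After evaporation: salt unchanged = 1,547,260; volume = 53,000 − 4,500 = 48,500 L
S = 1,547,260 / 48,500 = 31.9023 g/kg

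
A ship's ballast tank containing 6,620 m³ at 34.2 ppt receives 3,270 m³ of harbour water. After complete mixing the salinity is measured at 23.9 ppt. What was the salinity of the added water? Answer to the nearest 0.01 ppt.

Salt balance: 6,620×34.2 + 3,270×S = 9,890×23.9
226,404 + 3,270·S = 236,371
S = (236,371 − 226,404) / 3,270 = 3.048 ppt

3.05 ppt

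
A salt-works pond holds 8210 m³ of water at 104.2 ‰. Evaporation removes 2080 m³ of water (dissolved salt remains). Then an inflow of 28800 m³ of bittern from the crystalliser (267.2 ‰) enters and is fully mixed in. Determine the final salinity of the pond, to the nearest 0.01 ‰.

244.80 ‰

After evaporation: salt = 8,210×104.2 = 855,482; volume = 8,210 − 2,080 = 6,130 m³
After mixing: salt = 855,482 + 28,800×267.2 = 8,550,842; volume = 6,130 + 28,800 = 34,930 m³
S = 8,550,842 / 34,930 = 244.7994 ‰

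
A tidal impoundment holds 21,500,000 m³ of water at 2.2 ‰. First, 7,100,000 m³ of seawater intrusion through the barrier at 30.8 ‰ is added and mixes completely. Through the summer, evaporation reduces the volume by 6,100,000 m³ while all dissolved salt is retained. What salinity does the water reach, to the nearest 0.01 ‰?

11.82 ‰

After mixing: salt = 21,500,000×2.2 + 7,100,000×30.8 = 265,980,000; volume = 28,600,000 m³
After evaporation: salt unchanged = 265,980,000; volume = 28,600,000 − 6,100,000 = 22,500,000 m³
S = 265,980,000 / 22,500,000 = 11.8213 ‰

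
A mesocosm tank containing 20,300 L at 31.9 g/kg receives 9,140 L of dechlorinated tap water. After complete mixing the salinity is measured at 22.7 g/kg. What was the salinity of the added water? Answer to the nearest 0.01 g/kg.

2.27 g/kg

Salt balance: 20,300×31.9 + 9,140×S = 29,440×22.7
647,570 + 9,140·S = 668,288
S = (668,288 − 647,570) / 9,140 = 2.2667 g/kg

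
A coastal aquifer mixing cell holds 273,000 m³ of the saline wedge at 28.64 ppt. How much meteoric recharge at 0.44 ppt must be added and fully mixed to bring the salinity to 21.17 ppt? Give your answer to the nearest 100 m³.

98400 m³

Salt balance: 273,000×28.64 + V×0.44 = (273,000+V)×21.17
7,818,720 + 0.44V = 5,779,410 + 21.17V
2,039,310 = 20.73V
V = 98,374.82 m³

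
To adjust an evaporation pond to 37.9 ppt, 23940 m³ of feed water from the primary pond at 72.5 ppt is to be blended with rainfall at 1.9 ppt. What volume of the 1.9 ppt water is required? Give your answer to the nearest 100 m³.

23000 m³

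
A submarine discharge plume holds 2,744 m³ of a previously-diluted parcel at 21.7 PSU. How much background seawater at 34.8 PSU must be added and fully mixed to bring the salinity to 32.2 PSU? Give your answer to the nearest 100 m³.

11100 m³

Salt balance: 2,744×21.7 + V×34.8 = (2,744+V)×32.2
59,544.8 + 34.8V = 88,356.8 + 32.2V
28,812 = 2.6V
V = 11,081.54 m³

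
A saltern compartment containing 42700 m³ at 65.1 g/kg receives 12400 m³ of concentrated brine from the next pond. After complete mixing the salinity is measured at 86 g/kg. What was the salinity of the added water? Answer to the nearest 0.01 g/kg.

Salt balance: 42,700×65.1 + 12,400×S = 55,100×86
2,779,770 + 12,400·S = 4,738,600
S = (4,738,600 − 2,779,770) / 12,400 = 157.9702 g/kg

157.97 g/kg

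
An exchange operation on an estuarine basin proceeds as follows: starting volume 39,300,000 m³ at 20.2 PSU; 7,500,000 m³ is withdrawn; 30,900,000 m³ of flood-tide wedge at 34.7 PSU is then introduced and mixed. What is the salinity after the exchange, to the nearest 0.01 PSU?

27.35 PSU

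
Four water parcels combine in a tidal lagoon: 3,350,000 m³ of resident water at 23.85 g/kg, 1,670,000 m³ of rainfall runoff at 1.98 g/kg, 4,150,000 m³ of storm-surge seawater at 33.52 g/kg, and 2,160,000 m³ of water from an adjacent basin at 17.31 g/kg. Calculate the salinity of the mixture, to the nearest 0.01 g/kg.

Total salt / total volume:
salt = 3,350,000×23.85 + 1,670,000×1.98 + 4,150,000×33.52 + 2,160,000×17.31 = 79,897,500 + 3,306,600 + 139,108,000 + 37,389,600 = 259,701,700
volume = 3,350,000 + 1,670,000 + 4,150,000 + 2,160,000 = 11,330,000 m³
S = 259,701,700 / 11,330,000 = 22.9216 g/kg

22.92 g/kg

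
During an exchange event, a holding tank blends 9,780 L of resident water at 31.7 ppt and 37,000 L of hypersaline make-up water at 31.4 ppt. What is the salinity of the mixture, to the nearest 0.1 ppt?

31.5 ppt

Salt balance:
salt = 9,780×31.7 + 37,000×31.4 = 310,026 + 1,161,800 = 1,471,826
volume = 9,780 + 37,000 = 46,780 L
S = 1,471,826 / 46,780 = 31.463 ppt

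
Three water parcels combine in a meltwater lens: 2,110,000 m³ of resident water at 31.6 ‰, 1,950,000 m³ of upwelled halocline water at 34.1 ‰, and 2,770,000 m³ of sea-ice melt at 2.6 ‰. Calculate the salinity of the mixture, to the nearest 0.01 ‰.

20.55 ‰

By conservation of dissolved salt,
salt = 2,110,000×31.6 + 1,950,000×34.1 + 2,770,000×2.6 = 66,676,000 + 66,495,000 + 7,202,000 = 140,373,000
volume = 2,110,000 + 1,950,000 + 2,770,000 = 6,830,000 m³
S = 140,373,000 / 6,830,000 = 20.5524 ‰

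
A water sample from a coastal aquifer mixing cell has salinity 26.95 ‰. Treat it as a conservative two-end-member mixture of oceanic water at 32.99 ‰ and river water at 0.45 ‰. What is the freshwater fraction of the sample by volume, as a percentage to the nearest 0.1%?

18.6%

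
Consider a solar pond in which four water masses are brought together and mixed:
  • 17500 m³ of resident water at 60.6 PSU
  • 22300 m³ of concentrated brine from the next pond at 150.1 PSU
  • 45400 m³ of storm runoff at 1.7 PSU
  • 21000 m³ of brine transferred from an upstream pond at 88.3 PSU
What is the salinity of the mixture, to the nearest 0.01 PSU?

59.69 PSU

By conservation of dissolved salt,
salt = 17,500×60.6 + 22,300×150.1 + 45,400×1.7 + 21,000×88.3 = 1,060,500 + 3,347,230 + 77,180 + 1,854,300 = 6,339,210
volume = 17,500 + 22,300 + 45,400 + 21,000 = 106,200 m³
S = 6,339,210 / 106,200 = 59.6912 PSU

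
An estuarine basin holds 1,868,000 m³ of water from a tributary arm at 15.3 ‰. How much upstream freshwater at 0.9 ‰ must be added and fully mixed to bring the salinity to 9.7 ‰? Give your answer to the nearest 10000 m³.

1190000 m³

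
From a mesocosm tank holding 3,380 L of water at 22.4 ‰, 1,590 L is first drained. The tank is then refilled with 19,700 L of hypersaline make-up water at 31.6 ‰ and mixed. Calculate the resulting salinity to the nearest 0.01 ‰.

30.83 ‰

Remaining after removal: 1,790 L at 22.4 ‰ (salt = 40,096)
After addition: salt = 40,096 + 19,700×31.6 = 662,616; volume = 21,490 L
S = 662,616 / 21,490 = 30.8337 ‰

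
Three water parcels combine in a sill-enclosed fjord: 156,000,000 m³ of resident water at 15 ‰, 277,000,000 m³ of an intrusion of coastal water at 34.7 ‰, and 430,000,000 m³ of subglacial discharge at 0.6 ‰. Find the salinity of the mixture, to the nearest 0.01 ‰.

14.15 ‰

By conservation of dissolved salt,
salt = 156,000,000×15 + 277,000,000×34.7 + 430,000,000×0.6 = 2,340,000,000 + 9,611,900,000 + 258,000,000 = 12,209,900,000
volume = 156,000,000 + 277,000,000 + 430,000,000 = 863,000,000 m³
S = 12,209,900,000 / 863,000,000 = 14.1482 ‰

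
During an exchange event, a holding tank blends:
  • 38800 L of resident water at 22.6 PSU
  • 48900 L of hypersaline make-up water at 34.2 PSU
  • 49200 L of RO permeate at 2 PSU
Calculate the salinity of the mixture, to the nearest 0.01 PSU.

19.34 PSU

Weighted by volume,
salt = 38,800×22.6 + 48,900×34.2 + 49,200×2 = 876,880 + 1,672,380 + 98,400 = 2,647,660
volume = 38,800 + 48,900 + 49,200 = 136,900 L
S = 2,647,660 / 136,900 = 19.3401 PSU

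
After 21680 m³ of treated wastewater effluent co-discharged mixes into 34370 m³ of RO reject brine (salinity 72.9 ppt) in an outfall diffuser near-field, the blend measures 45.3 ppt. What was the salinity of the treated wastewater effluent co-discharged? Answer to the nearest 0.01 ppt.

1.54 ppt

Salt balance: 34,370×72.9 + 21,680×S = 56,050×45.3
2,505,573 + 21,680·S = 2,539,065
S = (2,539,065 − 2,505,573) / 21,680 = 1.5448 ppt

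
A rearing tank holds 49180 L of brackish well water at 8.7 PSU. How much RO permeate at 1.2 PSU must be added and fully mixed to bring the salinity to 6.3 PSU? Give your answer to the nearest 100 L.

23100 L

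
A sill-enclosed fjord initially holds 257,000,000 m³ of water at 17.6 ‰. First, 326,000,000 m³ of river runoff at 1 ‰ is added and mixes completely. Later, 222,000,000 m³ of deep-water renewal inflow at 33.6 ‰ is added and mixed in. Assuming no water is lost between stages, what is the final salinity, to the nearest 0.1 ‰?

15.3 ‰

By conservation of dissolved salt,
Initial salt = 257,000,000×17.6 = 4,523,200,000
After stage 1: salt = 4,523,200,000 + 326,000,000×1 = 4,849,200,000; volume = 583,000,000 m³; S = 8.318 ‰
After stage 2: salt = 4,849,200,000 + 222,000,000×33.6 = 12,308,400,000; volume = 805,000,000 m³
S = 12,308,400,000 / 805,000,000 = 15.2899 ‰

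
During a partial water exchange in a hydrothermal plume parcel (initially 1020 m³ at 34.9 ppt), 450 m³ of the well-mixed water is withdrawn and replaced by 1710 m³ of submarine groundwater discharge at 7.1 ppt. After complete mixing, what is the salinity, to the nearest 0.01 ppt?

14.05 ppt

Remaining after removal: 570 m³ at 34.9 ppt (salt = 19,893)
After addition: salt = 19,893 + 1,710×7.1 = 32,034; volume = 2,280 m³
S = 32,034 / 2,280 = 14.05 ppt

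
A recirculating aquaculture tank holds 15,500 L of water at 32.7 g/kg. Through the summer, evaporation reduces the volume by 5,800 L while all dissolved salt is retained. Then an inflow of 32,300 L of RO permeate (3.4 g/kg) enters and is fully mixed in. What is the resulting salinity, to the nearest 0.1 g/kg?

14.7 g/kg

After evaporation: salt = 15,500×32.7 = 506,850; volume = 15,500 − 5,800 = 9,700 L
After mixing: salt = 506,850 + 32,300×3.4 = 616,670; volume = 9,700 + 32,300 = 42,000 L
S = 616,670 / 42,000 = 14.6826 g/kg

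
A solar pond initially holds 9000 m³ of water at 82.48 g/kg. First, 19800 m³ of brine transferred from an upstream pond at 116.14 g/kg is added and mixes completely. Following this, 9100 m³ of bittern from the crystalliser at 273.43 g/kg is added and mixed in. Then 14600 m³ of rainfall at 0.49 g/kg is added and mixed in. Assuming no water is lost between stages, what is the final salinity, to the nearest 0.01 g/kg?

105.47 g/kg

By conservation of dissolved salt,
Initial salt = 9,000×82.48 = 742,320
After stage 1: salt = 742,320 + 19,800×116.14 = 3,041,892; volume = 28,800 m³; S = 105.621 g/kg
After stage 2: salt = 3,041,892 + 9,100×273.43 = 5,530,105; volume = 37,900 m³; S = 145.913 g/kg
After stage 3: salt = 5,530,105 + 14,600×0.49 = 5,537,259; volume = 52,500 m³
S = 5,537,259 / 52,500 = 105.4716 g/kg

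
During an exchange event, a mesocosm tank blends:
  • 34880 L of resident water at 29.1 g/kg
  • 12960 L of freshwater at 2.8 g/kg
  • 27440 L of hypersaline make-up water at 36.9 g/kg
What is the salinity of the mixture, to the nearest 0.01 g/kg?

By conservation of dissolved salt,
salt = 34,880×29.1 + 12,960×2.8 + 27,440×36.9 = 1,015,008 + 36,288 + 1,012,536 = 2,063,832
volume = 34,880 + 12,960 + 27,440 = 75,280 L
S = 2,063,832 / 75,280 = 27.4154 g/kg

27.42 g/kg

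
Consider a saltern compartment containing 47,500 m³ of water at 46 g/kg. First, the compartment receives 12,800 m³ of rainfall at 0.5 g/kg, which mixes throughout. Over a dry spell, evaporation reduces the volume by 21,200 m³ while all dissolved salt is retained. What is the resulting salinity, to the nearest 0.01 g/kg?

56.05 g/kg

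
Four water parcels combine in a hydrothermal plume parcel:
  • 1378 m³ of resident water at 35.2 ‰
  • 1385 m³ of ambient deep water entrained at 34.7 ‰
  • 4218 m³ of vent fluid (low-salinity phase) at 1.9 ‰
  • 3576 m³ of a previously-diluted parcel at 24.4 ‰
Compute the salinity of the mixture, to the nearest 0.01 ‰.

Mass of salt is conserved:
salt = 1,378×35.2 + 1,385×34.7 + 4,218×1.9 + 3,576×24.4 = 48,505.6 + 48,059.5 + 8,014.2 + 87,254.4 = 191,833.7
volume = 1,378 + 1,385 + 4,218 + 3,576 = 10,557 m³
S = 191,833.7 / 10,557 = 18.1712 ‰

18.17 ‰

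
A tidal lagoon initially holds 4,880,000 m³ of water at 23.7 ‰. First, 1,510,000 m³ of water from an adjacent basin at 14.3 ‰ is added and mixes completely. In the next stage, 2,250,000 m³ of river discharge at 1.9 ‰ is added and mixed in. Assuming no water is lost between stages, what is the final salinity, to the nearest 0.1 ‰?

Total salt / total volume:
Initial salt = 4,880,000×23.7 = 115,656,000
After stage 1: salt = 115,656,000 + 1,510,000×14.3 = 137,249,000; volume = 6,390,000 m³; S = 21.479 ‰
After stage 2: salt = 137,249,000 + 2,250,000×1.9 = 141,524,000; volume = 8,640,000 m³
S = 141,524,000 / 8,640,000 = 16.3801 ‰

16.4 ‰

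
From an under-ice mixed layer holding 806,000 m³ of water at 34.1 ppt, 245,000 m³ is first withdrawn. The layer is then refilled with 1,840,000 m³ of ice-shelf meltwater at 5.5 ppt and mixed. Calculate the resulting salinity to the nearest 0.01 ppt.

Remaining after removal: 561,000 m³ at 34.1 ppt (salt = 19,130,100)
After addition: salt = 19,130,100 + 1,840,000×5.5 = 29,250,100; volume = 2,401,000 m³
S = 29,250,100 / 2,401,000 = 12.1825 ppt

12.18 ppt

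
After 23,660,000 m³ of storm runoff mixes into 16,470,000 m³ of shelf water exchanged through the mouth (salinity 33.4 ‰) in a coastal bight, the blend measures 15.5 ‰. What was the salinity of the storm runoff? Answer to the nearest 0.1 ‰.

3.0 ‰

Salt balance: 16,470,000×33.4 + 23,660,000×S = 40,130,000×15.5
550,098,000 + 23,660,000·S = 622,015,000
S = (622,015,000 − 550,098,000) / 23,660,000 = 3.0396 ‰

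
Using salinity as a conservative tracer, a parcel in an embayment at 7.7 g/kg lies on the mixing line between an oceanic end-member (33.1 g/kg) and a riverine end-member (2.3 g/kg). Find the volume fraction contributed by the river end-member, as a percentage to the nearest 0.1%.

82.5%

Let f be the freshwater fraction. Salt balance per unit volume:
f×2.3 + (1−f)×33.1 = 7.7
f = (33.1 − 7.7) / (33.1 − 2.3) = 25.4/30.8 = 0.8247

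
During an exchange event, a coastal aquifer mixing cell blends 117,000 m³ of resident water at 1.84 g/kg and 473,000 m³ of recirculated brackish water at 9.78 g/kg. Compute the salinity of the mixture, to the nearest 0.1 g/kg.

Weighted by volume,
salt = 117,000×1.84 + 473,000×9.78 = 215,280 + 4,625,940 = 4,841,220
volume = 117,000 + 473,000 = 590,000 m³
S = 4,841,220 / 590,000 = 8.205 g/kg

8.2 g/kg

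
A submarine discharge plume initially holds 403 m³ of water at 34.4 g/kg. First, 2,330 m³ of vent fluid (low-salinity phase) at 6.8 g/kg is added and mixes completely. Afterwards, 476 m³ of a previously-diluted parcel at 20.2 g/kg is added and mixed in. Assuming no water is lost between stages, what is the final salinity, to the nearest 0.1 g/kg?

By conservation of dissolved salt,
Initial salt = 403×34.4 = 13,863.2
After stage 1: salt = 13,863.2 + 2,330×6.8 = 29,707.2; volume = 2,733 m³; S = 10.87 g/kg
After stage 2: salt = 29,707.2 + 476×20.2 = 39,322.4; volume = 3,209 m³
S = 39,322.4 / 3,209 = 12.2538 g/kg

12.3 g/kg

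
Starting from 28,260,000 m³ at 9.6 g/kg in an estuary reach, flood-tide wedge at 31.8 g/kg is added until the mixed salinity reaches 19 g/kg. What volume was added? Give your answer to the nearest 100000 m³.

20800000 m³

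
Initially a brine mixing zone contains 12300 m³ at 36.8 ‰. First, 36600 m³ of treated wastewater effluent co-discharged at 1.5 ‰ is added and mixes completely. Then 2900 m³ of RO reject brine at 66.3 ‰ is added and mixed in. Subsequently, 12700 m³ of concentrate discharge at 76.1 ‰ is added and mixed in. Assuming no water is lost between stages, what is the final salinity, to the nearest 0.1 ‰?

25.8 ‰

Mass of salt is conserved:
Initial salt = 12,300×36.8 = 452,640
After stage 1: salt = 452,640 + 36,600×1.5 = 507,540; volume = 48,900 m³; S = 10.379 ‰
After stage 2: salt = 507,540 + 2,900×66.3 = 699,810; volume = 51,800 m³; S = 13.51 ‰
After stage 3: salt = 699,810 + 12,700×76.1 = 1,666,280; volume = 64,500 m³
S = 1,666,280 / 64,500 = 25.8338 ‰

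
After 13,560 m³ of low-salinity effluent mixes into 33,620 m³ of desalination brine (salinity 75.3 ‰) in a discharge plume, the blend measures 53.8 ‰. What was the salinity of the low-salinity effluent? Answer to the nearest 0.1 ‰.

0.5 ‰

Salt balance: 33,620×75.3 + 13,560×S = 47,180×53.8
2,531,586 + 13,560·S = 2,538,284
S = (2,538,284 − 2,531,586) / 13,560 = 0.494 ‰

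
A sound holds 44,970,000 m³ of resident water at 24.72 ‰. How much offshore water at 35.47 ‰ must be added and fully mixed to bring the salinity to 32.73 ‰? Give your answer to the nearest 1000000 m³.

Salt balance: 44,970,000×24.72 + V×35.47 = (44,970,000+V)×32.73
1,111,658,400 + 35.47V = 1,471,868,100 + 32.73V
360,209,700 = 2.74V
V = 131,463,394.16 m³

131000000 m³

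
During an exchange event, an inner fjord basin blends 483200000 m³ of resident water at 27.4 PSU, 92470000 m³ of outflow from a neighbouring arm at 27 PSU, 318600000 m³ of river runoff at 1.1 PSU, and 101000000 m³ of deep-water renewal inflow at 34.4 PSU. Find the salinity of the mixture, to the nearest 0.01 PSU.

19.65 PSU

Mass of salt is conserved:
salt = 483,200,000×27.4 + 92,470,000×27 + 318,600,000×1.1 + 101,000,000×34.4 = 13,239,680,000 + 2,496,690,000 + 350,460,000 + 3,474,400,000 = 19,561,230,000
volume = 483,200,000 + 92,470,000 + 318,600,000 + 101,000,000 = 995,270,000 m³
S = 19,561,230,000 / 995,270,000 = 19.6542 PSU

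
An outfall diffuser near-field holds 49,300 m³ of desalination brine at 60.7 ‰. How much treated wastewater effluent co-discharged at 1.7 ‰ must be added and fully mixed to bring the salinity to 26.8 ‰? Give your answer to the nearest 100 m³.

66600 m³

Salt balance: 49,300×60.7 + V×1.7 = (49,300+V)×26.8
2,992,510 + 1.7V = 1,321,240 + 26.8V
1,671,270 = 25.1V
V = 66,584.46 m³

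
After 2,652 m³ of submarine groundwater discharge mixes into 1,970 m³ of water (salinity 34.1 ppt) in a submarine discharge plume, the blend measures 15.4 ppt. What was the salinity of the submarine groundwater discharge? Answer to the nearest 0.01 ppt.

1.51 ppt

Salt balance: 1,970×34.1 + 2,652×S = 4,622×15.4
67,177 + 2,652·S = 71,178.8
S = (71,178.8 − 67,177) / 2,652 = 1.509 ppt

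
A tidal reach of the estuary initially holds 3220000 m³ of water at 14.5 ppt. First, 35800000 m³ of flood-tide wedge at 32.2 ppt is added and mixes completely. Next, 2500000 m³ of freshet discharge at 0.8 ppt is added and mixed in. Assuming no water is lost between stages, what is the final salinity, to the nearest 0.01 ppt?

28.94 ppt

Weighted by volume,
Initial salt = 3,220,000×14.5 = 46,690,000
After stage 1: salt = 46,690,000 + 35,800,000×32.2 = 1,199,450,000; volume = 39,020,000 m³; S = 30.739 ppt
After stage 2: salt = 1,199,450,000 + 2,500,000×0.8 = 1,201,450,000; volume = 41,520,000 m³
S = 1,201,450,000 / 41,520,000 = 28.9367 ppt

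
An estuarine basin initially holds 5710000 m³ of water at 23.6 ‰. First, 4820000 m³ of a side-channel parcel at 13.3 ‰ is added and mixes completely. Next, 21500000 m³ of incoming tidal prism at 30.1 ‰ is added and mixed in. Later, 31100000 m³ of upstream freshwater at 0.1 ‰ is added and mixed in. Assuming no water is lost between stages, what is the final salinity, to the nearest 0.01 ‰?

13.45 ‰

Salt balance:
Initial salt = 5,710,000×23.6 = 134,756,000
After stage 1: salt = 134,756,000 + 4,820,000×13.3 = 198,862,000; volume = 10,530,000 m³; S = 18.885 ‰
After stage 2: salt = 198,862,000 + 21,500,000×30.1 = 846,012,000; volume = 32,030,000 m³; S = 26.413 ‰
After stage 3: salt = 846,012,000 + 31,100,000×0.1 = 849,122,000; volume = 63,130,000 m³
S = 849,122,000 / 63,130,000 = 13.4504 ‰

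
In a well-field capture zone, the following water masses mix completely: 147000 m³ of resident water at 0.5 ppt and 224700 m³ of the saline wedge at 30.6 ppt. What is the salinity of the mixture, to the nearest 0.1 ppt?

18.7 ppt

Total salt / total volume:
salt = 147,000×0.5 + 224,700×30.6 = 73,500 + 6,875,820 = 6,949,320
volume = 147,000 + 224,700 = 371,700 m³
S = 6,949,320 / 371,700 = 18.696 ppt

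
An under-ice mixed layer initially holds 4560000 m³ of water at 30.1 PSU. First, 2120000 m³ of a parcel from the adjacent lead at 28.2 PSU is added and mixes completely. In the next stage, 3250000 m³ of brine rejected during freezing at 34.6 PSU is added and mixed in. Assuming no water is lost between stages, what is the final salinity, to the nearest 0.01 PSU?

31.17 PSU

Mass of salt is conserved:
Initial salt = 4,560,000×30.1 = 137,256,000
After stage 1: salt = 137,256,000 + 2,120,000×28.2 = 197,040,000; volume = 6,680,000 m³; S = 29.497 PSU
After stage 2: salt = 197,040,000 + 3,250,000×34.6 = 309,490,000; volume = 9,930,000 m³
S = 309,490,000 / 9,930,000 = 31.1672 PSU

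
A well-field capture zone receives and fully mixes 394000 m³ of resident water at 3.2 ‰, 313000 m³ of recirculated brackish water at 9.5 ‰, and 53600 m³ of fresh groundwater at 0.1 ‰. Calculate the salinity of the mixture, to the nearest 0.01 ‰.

Mass of salt is conserved:
salt = 394,000×3.2 + 313,000×9.5 + 53,600×0.1 = 1,260,800 + 2,973,500 + 5,360 = 4,239,660
volume = 394,000 + 313,000 + 53,600 = 760,600 m³
S = 4,239,660 / 760,600 = 5.5741 ‰

5.57 ‰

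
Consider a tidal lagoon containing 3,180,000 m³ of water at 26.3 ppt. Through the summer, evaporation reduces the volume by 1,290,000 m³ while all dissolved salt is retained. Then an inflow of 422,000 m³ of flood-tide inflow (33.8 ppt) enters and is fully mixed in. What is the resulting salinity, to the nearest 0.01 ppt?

After evaporation: salt = 3,180,000×26.3 = 83,634,000; volume = 3,180,000 − 1,290,000 = 1,890,000 m³
After mixing: salt = 83,634,000 + 422,000×33.8 = 97,897,600; volume = 1,890,000 + 422,000 = 2,312,000 m³
S = 97,897,600 / 2,312,000 = 42.3433 ppt

42.34 ppt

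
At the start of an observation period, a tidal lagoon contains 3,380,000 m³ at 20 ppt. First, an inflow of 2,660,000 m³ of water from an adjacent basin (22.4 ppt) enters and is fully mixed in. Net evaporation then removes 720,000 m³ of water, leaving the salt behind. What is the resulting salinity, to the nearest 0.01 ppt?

23.91 ppt

After mixing: salt = 3,380,000×20 + 2,660,000×22.4 = 127,184,000; volume = 6,040,000 m³
After evaporation: salt unchanged = 127,184,000; volume = 6,040,000 − 720,000 = 5,320,000 m³
S = 127,184,000 / 5,320,000 = 23.9068 ppt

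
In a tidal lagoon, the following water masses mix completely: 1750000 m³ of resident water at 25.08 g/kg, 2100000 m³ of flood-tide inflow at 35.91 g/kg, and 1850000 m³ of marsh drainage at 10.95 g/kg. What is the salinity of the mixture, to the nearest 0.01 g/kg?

By conservation of dissolved salt,
salt = 1,750,000×25.08 + 2,100,000×35.91 + 1,850,000×10.95 = 43,890,000 + 75,411,000 + 20,257,500 = 139,558,500
volume = 1,750,000 + 2,100,000 + 1,850,000 = 5,700,000 m³
S = 139,558,500 / 5,700,000 = 24.4839 g/kg

24.48 g/kg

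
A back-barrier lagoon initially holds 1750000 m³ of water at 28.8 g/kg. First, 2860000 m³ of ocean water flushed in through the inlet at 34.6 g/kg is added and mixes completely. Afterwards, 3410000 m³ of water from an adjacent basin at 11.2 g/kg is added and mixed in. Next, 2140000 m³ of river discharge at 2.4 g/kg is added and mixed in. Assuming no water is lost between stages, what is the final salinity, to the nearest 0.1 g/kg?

19.0 g/kg

Conserving salt mass:
Initial salt = 1,750,000×28.8 = 50,400,000
After stage 1: salt = 50,400,000 + 2,860,000×34.6 = 149,356,000; volume = 4,610,000 m³; S = 32.398 g/kg
After stage 2: salt = 149,356,000 + 3,410,000×11.2 = 187,548,000; volume = 8,020,000 m³; S = 23.385 g/kg
After stage 3: salt = 187,548,000 + 2,140,000×2.4 = 192,684,000; volume = 10,160,000 m³
S = 192,684,000 / 10,160,000 = 18.965 g/kg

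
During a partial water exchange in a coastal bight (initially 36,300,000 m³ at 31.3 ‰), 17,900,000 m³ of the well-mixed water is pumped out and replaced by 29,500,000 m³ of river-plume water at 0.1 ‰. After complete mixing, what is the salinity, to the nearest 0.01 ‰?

12.08 ‰

Remaining after removal: 18,400,000 m³ at 31.3 ‰ (salt = 575,920,000)
After addition: salt = 575,920,000 + 29,500,000×0.1 = 578,870,000; volume = 47,900,000 m³
S = 578,870,000 / 47,900,000 = 12.085 ‰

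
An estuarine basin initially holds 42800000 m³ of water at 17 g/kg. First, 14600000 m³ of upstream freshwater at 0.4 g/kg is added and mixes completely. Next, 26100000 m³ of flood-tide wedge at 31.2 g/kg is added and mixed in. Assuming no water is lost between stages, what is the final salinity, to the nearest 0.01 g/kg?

18.54 g/kg

By conservation of dissolved salt,
Initial salt = 42,800,000×17 = 727,600,000
After stage 1: salt = 727,600,000 + 14,600,000×0.4 = 733,440,000; volume = 57,400,000 m³; S = 12.778 g/kg
After stage 2: salt = 733,440,000 + 26,100,000×31.2 = 1,547,760,000; volume = 83,500,000 m³
S = 1,547,760,000 / 83,500,000 = 18.536 g/kg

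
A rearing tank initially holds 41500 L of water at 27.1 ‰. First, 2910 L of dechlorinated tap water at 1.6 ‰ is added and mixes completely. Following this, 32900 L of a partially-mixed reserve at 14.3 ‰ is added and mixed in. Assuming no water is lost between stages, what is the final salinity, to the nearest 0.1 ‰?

Mass of salt is conserved:
Initial salt = 41,500×27.1 = 1,124,650
After stage 1: salt = 1,124,650 + 2,910×1.6 = 1,129,306; volume = 44,410 L; S = 25.429 ‰
After stage 2: salt = 1,129,306 + 32,900×14.3 = 1,599,776; volume = 77,310 L
S = 1,599,776 / 77,310 = 20.693 ‰

20.7 ‰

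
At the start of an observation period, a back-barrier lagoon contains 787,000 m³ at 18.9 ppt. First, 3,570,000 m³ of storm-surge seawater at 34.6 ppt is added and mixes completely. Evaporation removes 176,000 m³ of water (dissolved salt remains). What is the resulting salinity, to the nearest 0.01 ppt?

After mixing: salt = 787,000×18.9 + 3,570,000×34.6 = 138,396,300; volume = 4,357,000 m³
After evaporation: salt unchanged = 138,396,300; volume = 4,357,000 − 176,000 = 4,181,000 m³
S = 138,396,300 / 4,181,000 = 33.1012 ppt

33.10 ppt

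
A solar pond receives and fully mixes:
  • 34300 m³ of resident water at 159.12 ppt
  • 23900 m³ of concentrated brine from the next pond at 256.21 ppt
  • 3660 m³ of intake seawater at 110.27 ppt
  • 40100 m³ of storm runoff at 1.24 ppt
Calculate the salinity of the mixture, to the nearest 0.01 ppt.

118.03 ppt

Weighted by volume,
salt = 34,300×159.12 + 23,900×256.21 + 3,660×110.27 + 40,100×1.24 = 5,457,816 + 6,123,419 + 403,588.2 + 49,724 = 12,034,547.2
volume = 34,300 + 23,900 + 3,660 + 40,100 = 101,960 m³
S = 12,034,547.2 / 101,960 = 118.032 ppt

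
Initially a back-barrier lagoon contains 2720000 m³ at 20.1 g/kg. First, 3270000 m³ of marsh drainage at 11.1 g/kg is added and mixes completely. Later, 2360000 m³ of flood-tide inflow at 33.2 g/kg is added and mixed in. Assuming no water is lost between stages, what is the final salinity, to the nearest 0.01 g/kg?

20.28 g/kg

Conserving salt mass:
Initial salt = 2,720,000×20.1 = 54,672,000
After stage 1: salt = 54,672,000 + 3,270,000×11.1 = 90,969,000; volume = 5,990,000 m³; S = 15.187 g/kg
After stage 2: salt = 90,969,000 + 2,360,000×33.2 = 169,321,000; volume = 8,350,000 m³
S = 169,321,000 / 8,350,000 = 20.278 g/kg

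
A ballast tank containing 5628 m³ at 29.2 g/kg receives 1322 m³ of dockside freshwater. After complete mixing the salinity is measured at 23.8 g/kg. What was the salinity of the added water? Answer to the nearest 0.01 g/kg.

Salt balance: 5,628×29.2 + 1,322×S = 6,950×23.8
164,337.6 + 1,322·S = 165,410
S = (165,410 − 164,337.6) / 1,322 = 0.8112 g/kg

0.81 g/kg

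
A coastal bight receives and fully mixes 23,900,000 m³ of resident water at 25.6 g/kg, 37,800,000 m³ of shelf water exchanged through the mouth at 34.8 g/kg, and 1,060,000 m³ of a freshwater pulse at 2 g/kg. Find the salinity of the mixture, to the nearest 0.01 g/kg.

Mass of salt is conserved:
salt = 23,900,000×25.6 + 37,800,000×34.8 + 1,060,000×2 = 611,840,000 + 1,315,440,000 + 2,120,000 = 1,929,400,000
volume = 23,900,000 + 37,800,000 + 1,060,000 = 62,760,000 m³
S = 1,929,400,000 / 62,760,000 = 30.7425 g/kg

30.74 g/kg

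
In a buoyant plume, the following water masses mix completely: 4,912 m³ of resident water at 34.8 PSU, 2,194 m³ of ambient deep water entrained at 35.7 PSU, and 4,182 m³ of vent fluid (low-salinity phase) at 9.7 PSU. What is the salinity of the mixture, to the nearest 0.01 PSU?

Conserving salt mass:
salt = 4,912×34.8 + 2,194×35.7 + 4,182×9.7 = 170,937.6 + 78,325.8 + 40,565.4 = 289,828.8
volume = 4,912 + 2,194 + 4,182 = 11,288 m³
S = 289,828.8 / 11,288 = 25.6758 PSU

25.68 PSU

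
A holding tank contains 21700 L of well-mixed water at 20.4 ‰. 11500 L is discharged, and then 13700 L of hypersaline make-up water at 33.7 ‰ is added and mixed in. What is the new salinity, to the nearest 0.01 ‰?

28.02 ‰

Remaining after removal: 10,200 L at 20.4 ‰ (salt = 208,080)
After addition: salt = 208,080 + 13,700×33.7 = 669,770; volume = 23,900 L
S = 669,770 / 23,900 = 28.0238 ‰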